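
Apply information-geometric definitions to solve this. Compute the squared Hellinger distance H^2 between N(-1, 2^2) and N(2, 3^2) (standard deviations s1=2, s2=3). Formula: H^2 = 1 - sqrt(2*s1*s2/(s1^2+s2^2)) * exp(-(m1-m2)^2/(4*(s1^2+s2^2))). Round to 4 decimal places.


Squared Hellinger distance for Gaussians:
H^2 = 1 - sqrt(2*s1*s2/(s1^2+s2^2)) * exp(-(m1-m2)^2/(4*(s1^2+s2^2))).
s1^2 = 4, s2^2 = 9, s1^2+s2^2 = 13.
sqrt(2*2*3/(13)) = 0.960769.
(m1-m2)^2 = (-3)^2 = 9.
exp(-9/(4*13)) = exp(-0.173077) = 0.841073.
H^2 = 1 - 0.960769*0.841073 = 0.1919

0.1919


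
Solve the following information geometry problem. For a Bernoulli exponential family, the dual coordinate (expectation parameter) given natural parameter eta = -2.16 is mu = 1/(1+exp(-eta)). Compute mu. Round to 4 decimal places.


Dual coordinate (expectation parameter) for Bernoulli:
mu = 1/(1+exp(-eta)).
eta = -2.16.
exp(-eta) = exp(2.16) = 8.671138.
mu = 1/(1+8.671138) = 0.1034

0.1034


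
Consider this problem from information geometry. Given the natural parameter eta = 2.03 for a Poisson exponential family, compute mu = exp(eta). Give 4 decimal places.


Expectation parameter for Poisson exponential family:
mu = exp(eta).
eta = 2.03.
mu = exp(2.03) = 7.6141

7.6141


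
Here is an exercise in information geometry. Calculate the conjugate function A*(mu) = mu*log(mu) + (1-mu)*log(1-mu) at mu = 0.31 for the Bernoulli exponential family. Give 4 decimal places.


Legendre transform for Bernoulli:
A*(mu) = mu*log(mu) + (1-mu)*log(1-mu).
mu = 0.31, 1-mu = 0.69.
mu*log(mu) = 0.31*log(0.31) = -0.363067.
(1-mu)*log(1-mu) = 0.69*log(0.69) = -0.256034.
A* = -0.363067 + -0.256034 = -0.6191

-0.6191


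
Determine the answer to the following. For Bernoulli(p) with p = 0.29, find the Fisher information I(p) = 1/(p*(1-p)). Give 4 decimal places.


For Bernoulli(p), Fisher information is I(p) = 1/(p*(1-p)).
p = 0.29, 1-p = 0.71.
p*(1-p) = 0.2059.
I(p) = 1/0.2059 = 4.8567

4.8567


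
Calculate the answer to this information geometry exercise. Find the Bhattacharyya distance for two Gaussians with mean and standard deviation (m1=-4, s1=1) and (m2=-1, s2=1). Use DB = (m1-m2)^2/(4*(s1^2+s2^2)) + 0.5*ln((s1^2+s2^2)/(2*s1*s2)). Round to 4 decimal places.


Bhattacharyya distance between two Gaussians:
DB = (m1-m2)^2/(4*(s1^2+s2^2)) + (1/2)*ln((s1^2+s2^2)/(2*s1*s2)).
(m1-m2)^2 = (-3)^2 = 9.
s1^2+s2^2 = 1 + 1 = 2.
term1 = 9/8 = 1.125.
term2 = 0.5*ln(2/2.0) = 0.0.
DB = 1.125 + 0.0 = 1.1250

1.1250


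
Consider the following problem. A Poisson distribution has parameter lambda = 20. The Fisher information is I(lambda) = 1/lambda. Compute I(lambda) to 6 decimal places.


Fisher information for Poisson: I(lambda) = 1/lambda.
lambda = 20.
I(lambda) = 1/20 = 0.050000

0.050000


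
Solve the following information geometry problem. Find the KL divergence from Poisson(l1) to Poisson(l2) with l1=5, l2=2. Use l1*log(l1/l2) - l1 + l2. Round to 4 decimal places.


KL divergence for Poisson:
KL = l1*log(l1/l2) - l1 + l2.
l1 = 5, l2 = 2.
log(5/2) = 0.916291.
l1*log(l1/l2) = 5 * 0.916291 = 4.581454.
KL = 4.581454 - 5 + 2 = 1.5815

1.5815


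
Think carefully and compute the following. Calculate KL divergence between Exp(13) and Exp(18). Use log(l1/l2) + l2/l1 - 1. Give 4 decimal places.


KL divergence for exponential family:
KL = log(l1/l2) + l2/l1 - 1.
log(13/18) = -0.325422.
18/13 = 1.384615.
KL = -0.325422 + 1.384615 - 1 = 0.0592

0.0592


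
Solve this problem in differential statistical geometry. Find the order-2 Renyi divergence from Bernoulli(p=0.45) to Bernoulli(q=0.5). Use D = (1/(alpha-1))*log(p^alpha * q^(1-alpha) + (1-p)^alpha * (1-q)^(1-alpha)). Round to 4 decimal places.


Renyi divergence of order alpha between Bernoulli distributions:
D = (1/(alpha-1))*log(p^alpha * q^(1-alpha) + (1-p)^alpha * (1-q)^(1-alpha)).
alpha = 2, p = 0.45, q = 0.5.
p^alpha * q^(1-alpha) = 0.45^2 * 0.5^-1 = 0.405.
(1-p)^alpha * (1-q)^(1-alpha) = 0.55^2 * 0.5^-1 = 0.605.
sum = 0.405 + 0.605 = 1.01.
D = (1/1)*log(1.01) = 0.0100

0.0100


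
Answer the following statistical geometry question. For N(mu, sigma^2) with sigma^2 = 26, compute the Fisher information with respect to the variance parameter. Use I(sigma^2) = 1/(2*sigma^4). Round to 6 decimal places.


Fisher information for variance: I(sigma^2) = 1/(2*sigma^4).
sigma^2 = 26, so sigma^4 = 676.
I = 1/(2*676) = 1/1352 = 0.000740

0.000740


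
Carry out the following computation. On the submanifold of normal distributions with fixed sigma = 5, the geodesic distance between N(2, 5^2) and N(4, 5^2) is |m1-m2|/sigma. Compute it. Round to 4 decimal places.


On the fixed-variance normal subfamily, geodesic distance = |m1-m2|/sigma.
|2 - 4| = 2.
sigma = 5.
d = 2/5 = 0.4000

0.4000


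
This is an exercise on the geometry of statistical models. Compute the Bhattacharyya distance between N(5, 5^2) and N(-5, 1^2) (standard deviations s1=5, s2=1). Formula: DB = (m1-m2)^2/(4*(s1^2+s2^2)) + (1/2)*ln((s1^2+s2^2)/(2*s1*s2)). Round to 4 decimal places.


Bhattacharyya distance between two Gaussians:
DB = (m1-m2)^2/(4*(s1^2+s2^2)) + (1/2)*ln((s1^2+s2^2)/(2*s1*s2)).
(m1-m2)^2 = (10)^2 = 100.
s1^2+s2^2 = 25 + 1 = 26.
term1 = 100/104 = 0.961538.
term2 = 0.5*ln(26/10.0) = 0.477756.
DB = 0.961538 + 0.477756 = 1.4393

1.4393


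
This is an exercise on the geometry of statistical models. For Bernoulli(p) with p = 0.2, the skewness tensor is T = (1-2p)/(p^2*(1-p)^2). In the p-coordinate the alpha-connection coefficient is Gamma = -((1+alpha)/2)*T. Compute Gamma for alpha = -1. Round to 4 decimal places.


Skewness (Amari-Chentsov) tensor: T = (1-2p)/(p^2*(1-p)^2).
p = 0.2, 1-2p = 0.6, p^2 = 0.04, (1-p)^2 = 0.64.
T = 0.6/(0.04 * 0.64) = 23.4375.
In the p-coordinate, Gamma^(alpha) = Gamma^(0) - (alpha/2)*T with Gamma^(0) = (1/2)*g'(p) = -T/2,
so Gamma^(alpha) = -((1+alpha)/2)*T.
alpha = -1, -(1+alpha)/2 = 0.0.
Gamma = 0.0 * 23.4375 = 0.0000

0.0000


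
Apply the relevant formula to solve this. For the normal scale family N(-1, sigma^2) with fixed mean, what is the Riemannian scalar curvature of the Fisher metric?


This family has a single free parameter, so its statistical manifold
is 1-dimensional. The Riemann curvature tensor of any 1-dimensional
Riemannian manifold vanishes identically, so R = 0.

0


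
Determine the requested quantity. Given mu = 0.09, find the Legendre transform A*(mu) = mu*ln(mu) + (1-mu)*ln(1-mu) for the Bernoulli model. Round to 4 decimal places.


Legendre transform for Bernoulli:
A*(mu) = mu*log(mu) + (1-mu)*log(1-mu).
mu = 0.09, 1-mu = 0.91.
mu*log(mu) = 0.09*log(0.09) = -0.216715.
(1-mu)*log(1-mu) = 0.91*log(0.91) = -0.085823.
A* = -0.216715 + -0.085823 = -0.3025

-0.3025


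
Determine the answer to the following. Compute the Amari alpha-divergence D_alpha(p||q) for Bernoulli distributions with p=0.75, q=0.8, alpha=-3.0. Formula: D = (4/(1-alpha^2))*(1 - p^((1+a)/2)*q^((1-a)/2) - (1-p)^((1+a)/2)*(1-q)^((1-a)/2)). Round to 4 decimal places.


Amari alpha-divergence:
D = (4/(1-alpha^2))*(1 - p^((1+a)/2)*q^((1-a)/2) - (1-p)^((1+a)/2)*(1-q)^((1-a)/2)).
alpha = -3.0, p = 0.75, q = 0.8.
e1 = (1+alpha)/2 = -1.0, e2 = (1-alpha)/2 = 2.0.
t1 = p^e1 * q^e2 = 0.75^-1.0 * 0.8^2.0 = 0.853333.
t2 = (1-p)^e1 * (1-q)^e2 = 0.25^-1.0 * 0.2^2.0 = 0.16.
4/(1-alpha^2) = -0.5.
D = -0.5*(1 - 0.853333 - 0.16) = 0.0067

0.0067


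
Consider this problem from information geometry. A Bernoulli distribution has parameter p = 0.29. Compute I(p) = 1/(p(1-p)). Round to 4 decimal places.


For Bernoulli(p), Fisher information is I(p) = 1/(p*(1-p)).
p = 0.29, 1-p = 0.71.
p*(1-p) = 0.2059.
I(p) = 1/0.2059 = 4.8567

4.8567


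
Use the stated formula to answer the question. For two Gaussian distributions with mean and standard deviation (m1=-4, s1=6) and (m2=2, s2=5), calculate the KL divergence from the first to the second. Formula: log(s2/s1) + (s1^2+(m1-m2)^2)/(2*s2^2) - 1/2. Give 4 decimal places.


KL divergence between normal distributions:
KL = log(s2/s1) + (s1^2 + (m1-m2)^2)/(2*s2^2) - 1/2.
log(5/6) = -0.182322.
(6^2 + (-4-2)^2)/(2*5^2) = (36 + 36)/50 = 1.44.
KL = -0.182322 + 1.44 - 0.5 = 0.7577

0.7577


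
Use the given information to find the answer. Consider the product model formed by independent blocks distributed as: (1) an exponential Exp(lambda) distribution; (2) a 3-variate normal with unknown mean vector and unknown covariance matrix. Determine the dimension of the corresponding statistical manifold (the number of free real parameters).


The dimension of a statistical manifold equals the number of free
(independent) real parameters of the model. For a product of independent
blocks the parameter counts add.
- exponential (lambda): 1.
- 3-variate normal: 3 (mean) + 3*4/2 = 6 (symmetric covariance) = 9.
Total = 1 + 9 = 10.
Dimension = 10

10


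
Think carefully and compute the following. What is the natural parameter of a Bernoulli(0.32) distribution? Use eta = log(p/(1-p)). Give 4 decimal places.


Natural parameter for Bernoulli: eta = log(p/(1-p)).
p = 0.32, 1-p = 0.68.
p/(1-p) = 0.470588.
eta = log(0.470588) = -0.7538

-0.7538


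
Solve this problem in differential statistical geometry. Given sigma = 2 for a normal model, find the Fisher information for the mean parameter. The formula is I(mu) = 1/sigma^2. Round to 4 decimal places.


The Fisher information for the mean of a normal distribution is I(mu) = 1/sigma^2.
sigma = 2, so sigma^2 = 4.
I(mu) = 1/4 = 0.2500

0.2500


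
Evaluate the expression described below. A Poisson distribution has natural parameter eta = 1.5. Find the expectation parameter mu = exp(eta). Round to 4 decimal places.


Expectation parameter for Poisson exponential family:
mu = exp(eta).
eta = 1.5.
mu = exp(1.5) = 4.4817

4.4817


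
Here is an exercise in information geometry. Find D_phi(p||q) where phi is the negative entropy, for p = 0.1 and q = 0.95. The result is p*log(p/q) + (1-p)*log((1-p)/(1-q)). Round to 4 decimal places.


Bregman divergence with negative entropy generator:
D = p*log(p/q) + (1-p)*log((1-p)/(1-q)).
p = 0.1, q = 0.95.
p*log(p/q) = 0.1*log(0.1/0.95) = -0.225129.
(1-p)*log((1-p)/(1-q)) = 0.9*log(0.9/0.05) = 2.601335.
D = -0.225129 + 2.601335 = 2.3762

2.3762


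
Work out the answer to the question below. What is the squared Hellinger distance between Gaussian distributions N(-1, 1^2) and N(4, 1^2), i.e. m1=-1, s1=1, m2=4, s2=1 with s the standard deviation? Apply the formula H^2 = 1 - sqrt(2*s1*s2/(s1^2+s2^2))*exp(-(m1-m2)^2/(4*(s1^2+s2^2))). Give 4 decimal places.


Squared Hellinger distance for Gaussians:
H^2 = 1 - sqrt(2*s1*s2/(s1^2+s2^2)) * exp(-(m1-m2)^2/(4*(s1^2+s2^2))).
s1^2 = 1, s2^2 = 1, s1^2+s2^2 = 2.
sqrt(2*1*1/(2)) = 1.0.
(m1-m2)^2 = (-5)^2 = 25.
exp(-25/(4*2)) = exp(-3.125) = 0.043937.
H^2 = 1 - 1.0*0.043937 = 0.9561

0.9561


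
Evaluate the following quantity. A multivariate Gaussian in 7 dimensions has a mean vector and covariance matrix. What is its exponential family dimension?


Exponential family dimension calculation:
For 7-dim MVN: mean has 7 params, covariance has 7*8/2 = 28 unique entries.
Total dim = 7 + 28 = 35.

35


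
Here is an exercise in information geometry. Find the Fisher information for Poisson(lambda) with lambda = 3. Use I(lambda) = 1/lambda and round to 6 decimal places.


Fisher information for Poisson: I(lambda) = 1/lambda.
lambda = 3.
I(lambda) = 1/3 = 0.333333

0.333333


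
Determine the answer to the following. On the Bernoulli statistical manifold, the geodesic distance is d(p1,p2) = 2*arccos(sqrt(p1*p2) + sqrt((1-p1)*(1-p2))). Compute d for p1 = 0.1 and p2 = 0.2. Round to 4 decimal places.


Geodesic distance on Bernoulli manifold:
d(p1,p2) = 2*arccos(sqrt(p1*p2) + sqrt((1-p1)*(1-p2))).
sqrt(p1*p2) = sqrt(0.1*0.2) = 0.141421.
sqrt((1-p1)*(1-p2)) = sqrt(0.9*0.8) = 0.848528.
arg = 0.141421 + 0.848528 = 0.989949.
d = 2*arccos(0.989949) = 0.2838

0.2838


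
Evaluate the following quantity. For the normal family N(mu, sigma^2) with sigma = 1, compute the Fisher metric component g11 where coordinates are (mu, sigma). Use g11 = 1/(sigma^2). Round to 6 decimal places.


For the 2-parameter normal family, the Fisher metric has:
  g11 = 1/sigma^2, g22 = 2/sigma^2.
sigma = 1, sigma^2 = 1.
g11 = 1.000000

1.000000


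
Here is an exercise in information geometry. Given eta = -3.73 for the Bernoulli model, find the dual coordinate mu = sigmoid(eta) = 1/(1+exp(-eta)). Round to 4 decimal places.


Dual coordinate (expectation parameter) for Bernoulli:
mu = 1/(1+exp(-eta)).
eta = -3.73.
exp(-eta) = exp(3.73) = 41.679108.
mu = 1/(1+41.679108) = 0.0234

0.0234


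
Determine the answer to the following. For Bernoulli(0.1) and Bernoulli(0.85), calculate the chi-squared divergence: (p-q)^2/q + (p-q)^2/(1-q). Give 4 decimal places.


Chi-squared divergence between Bernoulli distributions:
chi^2 = (p-q)^2/q + (p-q)^2/(1-q).
p = 0.1, q = 0.85, p-q = -0.75.
(p-q)^2 = 0.5625.
term1 = 0.5625/0.85 = 0.661765.
term2 = 0.5625/0.15 = 3.75.
chi^2 = 0.661765 + 3.75 = 4.4118

4.4118


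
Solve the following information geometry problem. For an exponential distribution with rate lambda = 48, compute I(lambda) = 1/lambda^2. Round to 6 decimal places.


Fisher information for exponential: I(lambda) = 1/lambda^2.
lambda = 48, lambda^2 = 2304.
I = 1/2304 = 0.000434

0.000434


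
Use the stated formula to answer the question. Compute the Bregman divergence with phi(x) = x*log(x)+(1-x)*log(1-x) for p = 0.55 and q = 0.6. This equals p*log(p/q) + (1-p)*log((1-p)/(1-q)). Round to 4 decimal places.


Bregman divergence with negative entropy generator:
D = p*log(p/q) + (1-p)*log((1-p)/(1-q)).
p = 0.55, q = 0.6.
p*log(p/q) = 0.55*log(0.55/0.6) = -0.047856.
(1-p)*log((1-p)/(1-q)) = 0.45*log(0.45/0.4) = 0.053002.
D = -0.047856 + 0.053002 = 0.0051

0.0051


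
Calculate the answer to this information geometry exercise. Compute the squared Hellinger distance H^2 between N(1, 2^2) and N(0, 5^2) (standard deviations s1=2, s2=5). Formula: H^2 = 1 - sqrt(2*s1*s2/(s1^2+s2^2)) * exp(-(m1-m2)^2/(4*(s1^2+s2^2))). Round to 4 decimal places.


Squared Hellinger distance for Gaussians:
H^2 = 1 - sqrt(2*s1*s2/(s1^2+s2^2)) * exp(-(m1-m2)^2/(4*(s1^2+s2^2))).
s1^2 = 4, s2^2 = 25, s1^2+s2^2 = 29.
sqrt(2*2*5/(29)) = 0.830455.
(m1-m2)^2 = (1)^2 = 1.
exp(-1/(4*29)) = exp(-0.008621) = 0.991416.
H^2 = 1 - 0.830455*0.991416 = 0.1767

0.1767


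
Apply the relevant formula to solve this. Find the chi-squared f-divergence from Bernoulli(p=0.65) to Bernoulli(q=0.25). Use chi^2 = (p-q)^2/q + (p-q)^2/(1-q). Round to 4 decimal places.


Chi-squared divergence between Bernoulli distributions:
chi^2 = (p-q)^2/q + (p-q)^2/(1-q).
p = 0.65, q = 0.25, p-q = 0.4.
(p-q)^2 = 0.16.
term1 = 0.16/0.25 = 0.64.
term2 = 0.16/0.75 = 0.213333.
chi^2 = 0.64 + 0.213333 = 0.8533

0.8533


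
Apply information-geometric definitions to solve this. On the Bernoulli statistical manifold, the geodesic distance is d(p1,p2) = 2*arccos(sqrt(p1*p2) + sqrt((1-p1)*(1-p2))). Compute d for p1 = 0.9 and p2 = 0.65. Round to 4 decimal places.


Geodesic distance on Bernoulli manifold:
d(p1,p2) = 2*arccos(sqrt(p1*p2) + sqrt((1-p1)*(1-p2))).
sqrt(p1*p2) = sqrt(0.9*0.65) = 0.764853.
sqrt((1-p1)*(1-p2)) = sqrt(0.1*0.35) = 0.187083.
arg = 0.764853 + 0.187083 = 0.951936.
d = 2*arccos(0.951936) = 0.6226

0.6226


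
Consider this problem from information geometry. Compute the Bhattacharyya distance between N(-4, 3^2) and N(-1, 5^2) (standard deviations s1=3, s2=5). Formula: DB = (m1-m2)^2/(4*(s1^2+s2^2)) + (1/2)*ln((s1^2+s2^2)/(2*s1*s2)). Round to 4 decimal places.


Bhattacharyya distance between two Gaussians:
DB = (m1-m2)^2/(4*(s1^2+s2^2)) + (1/2)*ln((s1^2+s2^2)/(2*s1*s2)).
(m1-m2)^2 = (-3)^2 = 9.
s1^2+s2^2 = 9 + 25 = 34.
term1 = 9/136 = 0.066176.
term2 = 0.5*ln(34/30.0) = 0.062582.
DB = 0.066176 + 0.062582 = 0.1288

0.1288


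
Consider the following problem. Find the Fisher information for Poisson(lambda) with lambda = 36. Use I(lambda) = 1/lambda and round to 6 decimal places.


Fisher information for Poisson: I(lambda) = 1/lambda.
lambda = 36.
I(lambda) = 1/36 = 0.027778

0.027778


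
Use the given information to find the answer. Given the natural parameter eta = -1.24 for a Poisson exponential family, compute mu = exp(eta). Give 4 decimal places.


Expectation parameter for Poisson exponential family:
mu = exp(eta).
eta = -1.24.
mu = exp(-1.24) = 0.2894

0.2894


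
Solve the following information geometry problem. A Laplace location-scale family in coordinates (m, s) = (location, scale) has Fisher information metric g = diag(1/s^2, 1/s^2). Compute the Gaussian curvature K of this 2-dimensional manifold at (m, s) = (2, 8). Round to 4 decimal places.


The metric has the form g = (A dm^2 + B ds^2)/s^2 with A = 1, B = 1.
Substitute u = sqrt(A/B)*m: g = B*(du^2 + ds^2)/s^2, i.e. B times the
Poincare upper half-plane metric, which has constant Gaussian curvature -1.
Scaling a 2D metric by a constant c divides the Gaussian curvature by c,
so K = -1/B = -1/(1) = -1.0000 everywhere (the point (m, s) = (2, 8) is irrelevant:
the curvature is constant).
The requested Gaussian curvature is K = -1.0000.

-1.0000


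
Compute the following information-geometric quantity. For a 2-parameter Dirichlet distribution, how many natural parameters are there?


Exponential family dimension calculation:
Dirichlet with 2 components has 2 natural parameters.

2


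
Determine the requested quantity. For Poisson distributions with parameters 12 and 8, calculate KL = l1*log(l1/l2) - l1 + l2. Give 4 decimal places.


KL divergence for Poisson:
KL = l1*log(l1/l2) - l1 + l2.
l1 = 12, l2 = 8.
log(12/8) = 0.405465.
l1*log(l1/l2) = 12 * 0.405465 = 4.865581.
KL = 4.865581 - 12 + 8 = 0.8656

0.8656


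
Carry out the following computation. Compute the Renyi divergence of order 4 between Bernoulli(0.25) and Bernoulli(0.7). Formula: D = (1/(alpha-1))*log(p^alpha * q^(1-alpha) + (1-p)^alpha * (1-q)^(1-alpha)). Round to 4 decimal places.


Renyi divergence of order alpha between Bernoulli distributions:
D = (1/(alpha-1))*log(p^alpha * q^(1-alpha) + (1-p)^alpha * (1-q)^(1-alpha)).
alpha = 4, p = 0.25, q = 0.7.
p^alpha * q^(1-alpha) = 0.25^4 * 0.7^-3 = 0.011388.
(1-p)^alpha * (1-q)^(1-alpha) = 0.75^4 * 0.3^-3 = 11.71875.
sum = 0.011388 + 11.71875 = 11.730138.
D = (1/3)*log(11.730138) = 0.8207

0.8207


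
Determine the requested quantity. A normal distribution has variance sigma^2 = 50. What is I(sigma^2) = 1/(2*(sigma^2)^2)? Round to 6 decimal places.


Fisher information for variance: I(sigma^2) = 1/(2*sigma^4).
sigma^2 = 50, so sigma^4 = 2500.
I = 1/(2*2500) = 1/5000 = 0.000200

0.000200


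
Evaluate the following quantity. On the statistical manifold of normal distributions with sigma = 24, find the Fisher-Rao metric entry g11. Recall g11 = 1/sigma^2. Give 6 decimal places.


For the 2-parameter normal family, the Fisher metric has:
  g11 = 1/sigma^2, g22 = 2/sigma^2.
sigma = 24, sigma^2 = 576.
g11 = 0.001736

0.001736


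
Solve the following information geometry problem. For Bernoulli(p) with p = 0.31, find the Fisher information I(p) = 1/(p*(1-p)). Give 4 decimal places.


For Bernoulli(p), Fisher information is I(p) = 1/(p*(1-p)).
p = 0.31, 1-p = 0.69.
p*(1-p) = 0.2139.
I(p) = 1/0.2139 = 4.6751

4.6751


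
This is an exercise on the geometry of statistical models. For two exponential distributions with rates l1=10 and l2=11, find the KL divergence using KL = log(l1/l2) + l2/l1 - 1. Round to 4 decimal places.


KL divergence for exponential family:
KL = log(l1/l2) + l2/l1 - 1.
log(10/11) = -0.09531.
11/10 = 1.1.
KL = -0.09531 + 1.1 - 1 = 0.0047

0.0047


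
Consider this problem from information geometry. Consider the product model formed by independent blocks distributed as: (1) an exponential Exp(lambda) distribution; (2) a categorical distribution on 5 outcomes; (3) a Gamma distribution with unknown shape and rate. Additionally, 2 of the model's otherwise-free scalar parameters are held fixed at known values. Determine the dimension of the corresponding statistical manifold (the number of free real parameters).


The dimension of a statistical manifold equals the number of free
(independent) real parameters of the model. For a product of independent
blocks the parameter counts add.
- exponential (lambda): 1.
- categorical on 5 outcomes (probabilities sum to 1): 5-1 = 4.
- Gamma (shape, rate): 2.
Total = 1 + 4 + 2 = 7.
2 parameter(s) fixed at known values: 7 - 2 = 5.
Dimension = 5

5


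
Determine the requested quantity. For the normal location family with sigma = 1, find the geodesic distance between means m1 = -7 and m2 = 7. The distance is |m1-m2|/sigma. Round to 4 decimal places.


On the fixed-variance normal subfamily, geodesic distance = |m1-m2|/sigma.
|-7 - 7| = 14.
sigma = 1.
d = 14/1 = 14.0000

14.0000


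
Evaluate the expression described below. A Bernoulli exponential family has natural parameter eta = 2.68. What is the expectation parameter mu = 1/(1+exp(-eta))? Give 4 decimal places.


Dual coordinate (expectation parameter) for Bernoulli:
mu = 1/(1+exp(-eta)).
eta = 2.68.
exp(-eta) = exp(-2.68) = 0.068563.
mu = 1/(1+0.068563) = 0.9358

0.9358


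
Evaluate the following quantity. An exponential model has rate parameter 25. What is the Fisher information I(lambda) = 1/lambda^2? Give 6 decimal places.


Fisher information for exponential: I(lambda) = 1/lambda^2.
lambda = 25, lambda^2 = 625.
I = 1/625 = 0.001600

0.001600


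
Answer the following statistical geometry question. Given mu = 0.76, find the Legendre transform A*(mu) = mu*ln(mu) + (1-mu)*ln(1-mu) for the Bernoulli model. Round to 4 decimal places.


Legendre transform for Bernoulli:
A*(mu) = mu*log(mu) + (1-mu)*log(1-mu).
mu = 0.76, 1-mu = 0.24.
mu*log(mu) = 0.76*log(0.76) = -0.208572.
(1-mu)*log(1-mu) = 0.24*log(0.24) = -0.342508.
A* = -0.208572 + -0.342508 = -0.5511

-0.5511


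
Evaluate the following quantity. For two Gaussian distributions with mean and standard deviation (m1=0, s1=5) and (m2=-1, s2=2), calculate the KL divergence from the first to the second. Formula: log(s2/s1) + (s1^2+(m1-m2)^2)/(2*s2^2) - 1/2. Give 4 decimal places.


KL divergence between normal distributions:
KL = log(s2/s1) + (s1^2 + (m1-m2)^2)/(2*s2^2) - 1/2.
log(2/5) = -0.916291.
(5^2 + (0--1)^2)/(2*2^2) = (25 + 1)/8 = 3.25.
KL = -0.916291 + 3.25 - 0.5 = 1.8337

1.8337


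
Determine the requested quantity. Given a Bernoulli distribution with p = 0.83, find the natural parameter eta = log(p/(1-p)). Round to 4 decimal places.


Natural parameter for Bernoulli: eta = log(p/(1-p)).
p = 0.83, 1-p = 0.17.
p/(1-p) = 4.882353.
eta = log(4.882353) = 1.5856

1.5856


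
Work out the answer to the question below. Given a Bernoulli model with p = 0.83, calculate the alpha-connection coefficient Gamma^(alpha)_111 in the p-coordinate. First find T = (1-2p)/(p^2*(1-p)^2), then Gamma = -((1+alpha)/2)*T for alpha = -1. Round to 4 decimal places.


Skewness (Amari-Chentsov) tensor: T = (1-2p)/(p^2*(1-p)^2).
p = 0.83, 1-2p = -0.66, p^2 = 0.6889, (1-p)^2 = 0.0289.
T = -0.66/(0.6889 * 0.0289) = -33.150487.
In the p-coordinate, Gamma^(alpha) = Gamma^(0) - (alpha/2)*T with Gamma^(0) = (1/2)*g'(p) = -T/2,
so Gamma^(alpha) = -((1+alpha)/2)*T.
alpha = -1, -(1+alpha)/2 = 0.0.
Gamma = 0.0 * -33.150487 = 0.0000

0.0000


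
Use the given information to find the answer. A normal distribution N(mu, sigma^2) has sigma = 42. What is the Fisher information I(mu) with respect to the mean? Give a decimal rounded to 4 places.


The Fisher information for the mean of a normal distribution is I(mu) = 1/sigma^2.
sigma = 42, so sigma^2 = 1764.
I(mu) = 1/1764 = 0.0006

0.0006


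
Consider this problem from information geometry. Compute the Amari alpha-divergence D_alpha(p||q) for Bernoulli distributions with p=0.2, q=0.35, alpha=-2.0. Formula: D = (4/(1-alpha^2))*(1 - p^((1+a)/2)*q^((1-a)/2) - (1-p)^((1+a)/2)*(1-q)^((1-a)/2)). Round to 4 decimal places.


Amari alpha-divergence:
D = (4/(1-alpha^2))*(1 - p^((1+a)/2)*q^((1-a)/2) - (1-p)^((1+a)/2)*(1-q)^((1-a)/2)).
alpha = -2.0, p = 0.2, q = 0.35.
e1 = (1+alpha)/2 = -0.5, e2 = (1-alpha)/2 = 1.5.
t1 = p^e1 * q^e2 = 0.2^-0.5 * 0.35^1.5 = 0.463006.
t2 = (1-p)^e1 * (1-q)^e2 = 0.8^-0.5 * 0.65^1.5 = 0.585902.
4/(1-alpha^2) = -1.333333.
D = -1.333333*(1 - 0.463006 - 0.585902) = 0.0652

0.0652


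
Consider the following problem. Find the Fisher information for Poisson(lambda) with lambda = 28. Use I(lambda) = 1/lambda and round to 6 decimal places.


Fisher information for Poisson: I(lambda) = 1/lambda.
lambda = 28.
I(lambda) = 1/28 = 0.035714

0.035714


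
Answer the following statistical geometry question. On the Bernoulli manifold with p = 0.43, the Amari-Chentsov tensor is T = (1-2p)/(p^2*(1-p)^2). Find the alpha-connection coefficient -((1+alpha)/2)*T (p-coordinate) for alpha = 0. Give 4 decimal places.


Skewness (Amari-Chentsov) tensor: T = (1-2p)/(p^2*(1-p)^2).
p = 0.43, 1-2p = 0.14, p^2 = 0.1849, (1-p)^2 = 0.3249.
T = 0.14/(0.1849 * 0.3249) = 2.330459.
In the p-coordinate, Gamma^(alpha) = Gamma^(0) - (alpha/2)*T with Gamma^(0) = (1/2)*g'(p) = -T/2,
so Gamma^(alpha) = -((1+alpha)/2)*T.
alpha = 0, -(1+alpha)/2 = -0.5.
Gamma = -0.5 * 2.330459 = -1.1652

-1.1652


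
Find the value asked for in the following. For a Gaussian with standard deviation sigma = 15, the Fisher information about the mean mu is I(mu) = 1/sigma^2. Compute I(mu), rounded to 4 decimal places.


The Fisher information for the mean of a normal distribution is I(mu) = 1/sigma^2.
sigma = 15, so sigma^2 = 225.
I(mu) = 1/225 = 0.0044

0.0044


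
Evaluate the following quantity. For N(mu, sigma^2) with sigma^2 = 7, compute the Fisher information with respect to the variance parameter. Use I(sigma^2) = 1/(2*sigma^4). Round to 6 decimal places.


Fisher information for variance: I(sigma^2) = 1/(2*sigma^4).
sigma^2 = 7, so sigma^4 = 49.
I = 1/(2*49) = 1/98 = 0.010204

0.010204


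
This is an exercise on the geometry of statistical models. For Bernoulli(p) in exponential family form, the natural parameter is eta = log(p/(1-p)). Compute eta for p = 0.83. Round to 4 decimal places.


Natural parameter for Bernoulli: eta = log(p/(1-p)).
p = 0.83, 1-p = 0.17.
p/(1-p) = 4.882353.
eta = log(4.882353) = 1.5856

1.5856


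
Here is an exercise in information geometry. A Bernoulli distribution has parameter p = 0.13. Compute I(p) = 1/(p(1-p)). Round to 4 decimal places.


For Bernoulli(p), Fisher information is I(p) = 1/(p*(1-p)).
p = 0.13, 1-p = 0.87.
p*(1-p) = 0.1131.
I(p) = 1/0.1131 = 8.8417

8.8417


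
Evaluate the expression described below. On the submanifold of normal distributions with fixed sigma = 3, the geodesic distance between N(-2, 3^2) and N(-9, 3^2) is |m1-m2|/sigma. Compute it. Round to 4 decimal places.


On the fixed-variance normal subfamily, geodesic distance = |m1-m2|/sigma.
|-2 - -9| = 7.
sigma = 3.
d = 7/3 = 2.3333

2.3333


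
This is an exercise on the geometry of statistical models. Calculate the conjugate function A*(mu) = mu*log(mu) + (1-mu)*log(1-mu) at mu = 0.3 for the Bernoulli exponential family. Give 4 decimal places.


Legendre transform for Bernoulli:
A*(mu) = mu*log(mu) + (1-mu)*log(1-mu).
mu = 0.3, 1-mu = 0.7.
mu*log(mu) = 0.3*log(0.3) = -0.361192.
(1-mu)*log(1-mu) = 0.7*log(0.7) = -0.249672.
A* = -0.361192 + -0.249672 = -0.6109

-0.6109


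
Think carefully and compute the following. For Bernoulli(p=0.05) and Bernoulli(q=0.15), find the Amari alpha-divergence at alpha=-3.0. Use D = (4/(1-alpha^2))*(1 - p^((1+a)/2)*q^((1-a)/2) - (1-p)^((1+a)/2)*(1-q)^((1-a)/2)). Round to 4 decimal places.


Amari alpha-divergence:
D = (4/(1-alpha^2))*(1 - p^((1+a)/2)*q^((1-a)/2) - (1-p)^((1+a)/2)*(1-q)^((1-a)/2)).
alpha = -3.0, p = 0.05, q = 0.15.
e1 = (1+alpha)/2 = -1.0, e2 = (1-alpha)/2 = 2.0.
t1 = p^e1 * q^e2 = 0.05^-1.0 * 0.15^2.0 = 0.45.
t2 = (1-p)^e1 * (1-q)^e2 = 0.95^-1.0 * 0.85^2.0 = 0.760526.
4/(1-alpha^2) = -0.5.
D = -0.5*(1 - 0.45 - 0.760526) = 0.1053

0.1053


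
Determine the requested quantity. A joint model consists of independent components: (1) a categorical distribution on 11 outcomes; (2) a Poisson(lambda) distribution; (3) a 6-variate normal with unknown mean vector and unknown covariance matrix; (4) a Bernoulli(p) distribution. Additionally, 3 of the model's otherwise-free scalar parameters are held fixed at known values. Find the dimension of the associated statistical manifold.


The dimension of a statistical manifold equals the number of free
(independent) real parameters of the model. For a product of independent
blocks the parameter counts add.
- categorical on 11 outcomes (probabilities sum to 1): 11-1 = 10.
- Poisson (lambda): 1.
- 6-variate normal: 6 (mean) + 6*7/2 = 21 (symmetric covariance) = 27.
- Bernoulli (p): 1.
Total = 10 + 1 + 27 + 1 = 39.
3 parameter(s) fixed at known values: 39 - 3 = 36.
Dimension = 36

36


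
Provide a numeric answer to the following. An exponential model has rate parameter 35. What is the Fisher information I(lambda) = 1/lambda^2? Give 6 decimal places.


Fisher information for exponential: I(lambda) = 1/lambda^2.
lambda = 35, lambda^2 = 1225.
I = 1/1225 = 0.000816

0.000816


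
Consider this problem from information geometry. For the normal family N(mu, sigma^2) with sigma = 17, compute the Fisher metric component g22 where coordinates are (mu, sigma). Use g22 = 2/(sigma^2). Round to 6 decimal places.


For the 2-parameter normal family, the Fisher metric has:
  g11 = 1/sigma^2, g22 = 2/sigma^2.
sigma = 17, sigma^2 = 289.
g22 = 0.006920

0.006920


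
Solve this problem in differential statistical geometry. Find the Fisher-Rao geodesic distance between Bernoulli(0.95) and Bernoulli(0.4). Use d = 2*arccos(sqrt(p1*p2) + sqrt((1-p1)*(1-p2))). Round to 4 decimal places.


Geodesic distance on Bernoulli manifold:
d(p1,p2) = 2*arccos(sqrt(p1*p2) + sqrt((1-p1)*(1-p2))).
sqrt(p1*p2) = sqrt(0.95*0.4) = 0.616441.
sqrt((1-p1)*(1-p2)) = sqrt(0.05*0.6) = 0.173205.
arg = 0.616441 + 0.173205 = 0.789646.
d = 2*arccos(0.789646) = 1.3211

1.3211


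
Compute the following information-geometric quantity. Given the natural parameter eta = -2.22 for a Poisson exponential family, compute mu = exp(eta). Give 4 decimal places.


Expectation parameter for Poisson exponential family:
mu = exp(eta).
eta = -2.22.
mu = exp(-2.22) = 0.1086

0.1086


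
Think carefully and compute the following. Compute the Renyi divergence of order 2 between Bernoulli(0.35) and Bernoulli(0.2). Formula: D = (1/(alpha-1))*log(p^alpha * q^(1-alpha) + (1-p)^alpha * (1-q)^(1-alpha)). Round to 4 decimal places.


Renyi divergence of order alpha between Bernoulli distributions:
D = (1/(alpha-1))*log(p^alpha * q^(1-alpha) + (1-p)^alpha * (1-q)^(1-alpha)).
alpha = 2, p = 0.35, q = 0.2.
p^alpha * q^(1-alpha) = 0.35^2 * 0.2^-1 = 0.6125.
(1-p)^alpha * (1-q)^(1-alpha) = 0.65^2 * 0.8^-1 = 0.528125.
sum = 0.6125 + 0.528125 = 1.140625.
D = (1/1)*log(1.140625) = 0.1316

0.1316


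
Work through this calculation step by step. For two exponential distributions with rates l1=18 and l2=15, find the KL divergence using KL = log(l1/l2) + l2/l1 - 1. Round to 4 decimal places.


KL divergence for exponential family:
KL = log(l1/l2) + l2/l1 - 1.
log(18/15) = 0.182322.
15/18 = 0.833333.
KL = 0.182322 + 0.833333 - 1 = 0.0157

0.0157


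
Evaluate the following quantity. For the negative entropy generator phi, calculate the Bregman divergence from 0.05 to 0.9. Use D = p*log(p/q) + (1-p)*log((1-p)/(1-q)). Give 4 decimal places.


Bregman divergence with negative entropy generator:
D = p*log(p/q) + (1-p)*log((1-p)/(1-q)).
p = 0.05, q = 0.9.
p*log(p/q) = 0.05*log(0.05/0.9) = -0.144519.
(1-p)*log((1-p)/(1-q)) = 0.95*log(0.95/0.1) = 2.138727.
D = -0.144519 + 2.138727 = 1.9942

1.9942


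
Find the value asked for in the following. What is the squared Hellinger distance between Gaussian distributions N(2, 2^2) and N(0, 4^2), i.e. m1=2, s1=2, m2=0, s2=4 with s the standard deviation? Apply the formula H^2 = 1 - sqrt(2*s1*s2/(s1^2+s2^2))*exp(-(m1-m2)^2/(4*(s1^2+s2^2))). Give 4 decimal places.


Squared Hellinger distance for Gaussians:
H^2 = 1 - sqrt(2*s1*s2/(s1^2+s2^2)) * exp(-(m1-m2)^2/(4*(s1^2+s2^2))).
s1^2 = 4, s2^2 = 16, s1^2+s2^2 = 20.
sqrt(2*2*4/(20)) = 0.894427.
(m1-m2)^2 = (2)^2 = 4.
exp(-4/(4*20)) = exp(-0.05) = 0.951229.
H^2 = 1 - 0.894427*0.951229 = 0.1492

0.1492


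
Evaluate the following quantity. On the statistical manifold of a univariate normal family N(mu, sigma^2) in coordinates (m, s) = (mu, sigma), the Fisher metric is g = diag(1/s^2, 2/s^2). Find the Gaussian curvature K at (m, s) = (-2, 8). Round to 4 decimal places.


The metric has the form g = (A dm^2 + B ds^2)/s^2 with A = 1, B = 2.
Substitute u = sqrt(A/B)*m: g = B*(du^2 + ds^2)/s^2, i.e. B times the
Poincare upper half-plane metric, which has constant Gaussian curvature -1.
Scaling a 2D metric by a constant c divides the Gaussian curvature by c,
so K = -1/B = -1/(2) = -0.5000 everywhere (the point (m, s) = (-2, 8) is irrelevant:
the curvature is constant).
The requested Gaussian curvature is K = -0.5000.

-0.5000


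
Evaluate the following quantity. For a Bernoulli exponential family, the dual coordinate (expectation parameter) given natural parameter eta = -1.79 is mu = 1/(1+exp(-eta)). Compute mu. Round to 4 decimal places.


Dual coordinate (expectation parameter) for Bernoulli:
mu = 1/(1+exp(-eta)).
eta = -1.79.
exp(-eta) = exp(1.79) = 5.989452.
mu = 1/(1+5.989452) = 0.1431

0.1431


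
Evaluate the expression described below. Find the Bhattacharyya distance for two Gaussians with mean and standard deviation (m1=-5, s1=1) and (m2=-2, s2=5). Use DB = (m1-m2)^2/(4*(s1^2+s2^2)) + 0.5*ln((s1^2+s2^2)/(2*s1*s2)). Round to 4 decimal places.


Bhattacharyya distance between two Gaussians:
DB = (m1-m2)^2/(4*(s1^2+s2^2)) + (1/2)*ln((s1^2+s2^2)/(2*s1*s2)).
(m1-m2)^2 = (-3)^2 = 9.
s1^2+s2^2 = 1 + 25 = 26.
term1 = 9/104 = 0.086538.
term2 = 0.5*ln(26/10.0) = 0.477756.
DB = 0.086538 + 0.477756 = 0.5643

0.5643


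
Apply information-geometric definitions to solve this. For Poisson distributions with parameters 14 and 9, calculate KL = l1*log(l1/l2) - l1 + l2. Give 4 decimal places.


KL divergence for Poisson:
KL = l1*log(l1/l2) - l1 + l2.
l1 = 14, l2 = 9.
log(14/9) = 0.441833.
l1*log(l1/l2) = 14 * 0.441833 = 6.185659.
KL = 6.185659 - 14 + 9 = 1.1857

1.1857


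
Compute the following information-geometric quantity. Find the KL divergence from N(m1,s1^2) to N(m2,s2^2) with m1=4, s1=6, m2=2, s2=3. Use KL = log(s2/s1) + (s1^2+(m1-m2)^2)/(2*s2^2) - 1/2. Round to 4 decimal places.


KL divergence between normal distributions:
KL = log(s2/s1) + (s1^2 + (m1-m2)^2)/(2*s2^2) - 1/2.
log(3/6) = -0.693147.
(6^2 + (4-2)^2)/(2*3^2) = (36 + 4)/18 = 2.222222.
KL = -0.693147 + 2.222222 - 0.5 = 1.0291

1.0291


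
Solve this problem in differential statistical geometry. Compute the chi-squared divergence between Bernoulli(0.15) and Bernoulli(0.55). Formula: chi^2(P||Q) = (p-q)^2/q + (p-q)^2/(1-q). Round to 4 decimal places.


Chi-squared divergence between Bernoulli distributions:
chi^2 = (p-q)^2/q + (p-q)^2/(1-q).
p = 0.15, q = 0.55, p-q = -0.4.
(p-q)^2 = 0.16.
term1 = 0.16/0.55 = 0.290909.
term2 = 0.16/0.45 = 0.355556.
chi^2 = 0.290909 + 0.355556 = 0.6465

0.6465


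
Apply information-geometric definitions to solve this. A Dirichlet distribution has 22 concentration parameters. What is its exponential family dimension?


Exponential family dimension calculation:
Dirichlet with 22 components has 22 natural parameters.

22


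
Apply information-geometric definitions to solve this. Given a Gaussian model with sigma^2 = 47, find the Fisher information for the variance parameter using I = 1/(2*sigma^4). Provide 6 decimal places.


Fisher information for variance: I(sigma^2) = 1/(2*sigma^4).
sigma^2 = 47, so sigma^4 = 2209.
I = 1/(2*2209) = 1/4418 = 0.000226

0.000226


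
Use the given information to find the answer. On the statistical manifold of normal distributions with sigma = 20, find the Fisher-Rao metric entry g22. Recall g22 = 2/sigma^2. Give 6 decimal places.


For the 2-parameter normal family, the Fisher metric has:
  g11 = 1/sigma^2, g22 = 2/sigma^2.
sigma = 20, sigma^2 = 400.
g22 = 0.005000

0.005000


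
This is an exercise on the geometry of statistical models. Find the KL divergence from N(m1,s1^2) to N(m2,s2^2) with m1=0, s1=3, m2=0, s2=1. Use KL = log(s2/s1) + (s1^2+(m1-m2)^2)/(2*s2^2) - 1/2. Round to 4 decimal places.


KL divergence between normal distributions:
KL = log(s2/s1) + (s1^2 + (m1-m2)^2)/(2*s2^2) - 1/2.
log(1/3) = -1.098612.
(3^2 + (0-0)^2)/(2*1^2) = (9 + 0)/2 = 4.5.
KL = -1.098612 + 4.5 - 0.5 = 2.9014

2.9014


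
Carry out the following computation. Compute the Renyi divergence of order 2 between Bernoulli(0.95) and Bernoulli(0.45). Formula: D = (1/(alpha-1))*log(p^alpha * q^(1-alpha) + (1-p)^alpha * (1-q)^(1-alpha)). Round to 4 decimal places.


Renyi divergence of order alpha between Bernoulli distributions:
D = (1/(alpha-1))*log(p^alpha * q^(1-alpha) + (1-p)^alpha * (1-q)^(1-alpha)).
alpha = 2, p = 0.95, q = 0.45.
p^alpha * q^(1-alpha) = 0.95^2 * 0.45^-1 = 2.005556.
(1-p)^alpha * (1-q)^(1-alpha) = 0.05^2 * 0.55^-1 = 0.004545.
sum = 2.005556 + 0.004545 = 2.010101.
D = (1/1)*log(2.010101) = 0.6982

0.6982


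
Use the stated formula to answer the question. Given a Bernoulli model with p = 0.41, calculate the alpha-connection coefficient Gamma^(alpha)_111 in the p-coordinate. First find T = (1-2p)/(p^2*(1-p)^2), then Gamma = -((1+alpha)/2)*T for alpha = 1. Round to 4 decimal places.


Skewness (Amari-Chentsov) tensor: T = (1-2p)/(p^2*(1-p)^2).
p = 0.41, 1-2p = 0.18, p^2 = 0.1681, (1-p)^2 = 0.3481.
T = 0.18/(0.1681 * 0.3481) = 3.076102.
In the p-coordinate, Gamma^(alpha) = Gamma^(0) - (alpha/2)*T with Gamma^(0) = (1/2)*g'(p) = -T/2,
so Gamma^(alpha) = -((1+alpha)/2)*T.
alpha = 1, -(1+alpha)/2 = -1.0.
Gamma = -1.0 * 3.076102 = -3.0761

-3.0761


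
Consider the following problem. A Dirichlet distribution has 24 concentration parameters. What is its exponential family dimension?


Exponential family dimension calculation:
Dirichlet with 24 components has 24 natural parameters.

24


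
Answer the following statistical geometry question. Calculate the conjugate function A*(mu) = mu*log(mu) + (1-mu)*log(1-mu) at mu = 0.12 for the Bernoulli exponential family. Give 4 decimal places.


Legendre transform for Bernoulli:
A*(mu) = mu*log(mu) + (1-mu)*log(1-mu).
mu = 0.12, 1-mu = 0.88.
mu*log(mu) = 0.12*log(0.12) = -0.254432.
(1-mu)*log(1-mu) = 0.88*log(0.88) = -0.112493.
A* = -0.254432 + -0.112493 = -0.3669

-0.3669


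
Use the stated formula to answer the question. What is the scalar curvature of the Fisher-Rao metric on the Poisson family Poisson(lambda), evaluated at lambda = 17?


This family has a single free parameter, so its statistical manifold
is 1-dimensional. The Riemann curvature tensor of any 1-dimensional
Riemannian manifold vanishes identically, so R = 0.

0


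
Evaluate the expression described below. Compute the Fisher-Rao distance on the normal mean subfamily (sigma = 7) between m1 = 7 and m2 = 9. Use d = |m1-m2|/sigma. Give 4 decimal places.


On the fixed-variance normal subfamily, geodesic distance = |m1-m2|/sigma.
|7 - 9| = 2.
sigma = 7.
d = 2/7 = 0.2857

0.2857


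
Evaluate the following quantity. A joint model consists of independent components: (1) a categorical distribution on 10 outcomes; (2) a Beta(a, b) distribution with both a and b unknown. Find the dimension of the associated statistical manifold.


The dimension of a statistical manifold equals the number of free
(independent) real parameters of the model. For a product of independent
blocks the parameter counts add.
- categorical on 10 outcomes (probabilities sum to 1): 10-1 = 9.
- Beta (a, b): 2.
Total = 9 + 2 = 11.
Dimension = 11

11


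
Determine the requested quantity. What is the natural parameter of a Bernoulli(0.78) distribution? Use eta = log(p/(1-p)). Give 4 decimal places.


Natural parameter for Bernoulli: eta = log(p/(1-p)).
p = 0.78, 1-p = 0.22.
p/(1-p) = 3.545455.
eta = log(3.545455) = 1.2657

1.2657
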